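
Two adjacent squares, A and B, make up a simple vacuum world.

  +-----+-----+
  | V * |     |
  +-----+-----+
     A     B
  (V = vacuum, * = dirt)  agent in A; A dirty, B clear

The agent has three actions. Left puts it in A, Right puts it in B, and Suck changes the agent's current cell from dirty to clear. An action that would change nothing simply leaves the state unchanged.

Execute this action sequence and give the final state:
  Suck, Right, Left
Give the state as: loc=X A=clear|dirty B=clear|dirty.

loc=A A=clear B=clear

step 1/3 (Suck): loc=A A=clear B=clear
step 2/3 (Right): loc=B A=clear B=clear
step 3/3 (Left): loc=A A=clear B=clear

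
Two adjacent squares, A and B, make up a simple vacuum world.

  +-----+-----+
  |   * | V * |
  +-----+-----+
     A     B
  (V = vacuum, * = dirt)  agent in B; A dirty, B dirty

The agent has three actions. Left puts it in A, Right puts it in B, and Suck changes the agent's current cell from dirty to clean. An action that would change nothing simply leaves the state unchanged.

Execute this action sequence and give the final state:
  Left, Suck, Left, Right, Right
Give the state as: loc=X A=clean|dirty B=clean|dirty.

1. Left → loc=A A=dirty B=dirty
2. Suck → loc=A A=clean B=dirty
3. Left → loc=A A=clean B=dirty
4. Right → loc=B A=clean B=dirty
5. Right → loc=B A=clean B=dirty

loc=B A=clean B=dirty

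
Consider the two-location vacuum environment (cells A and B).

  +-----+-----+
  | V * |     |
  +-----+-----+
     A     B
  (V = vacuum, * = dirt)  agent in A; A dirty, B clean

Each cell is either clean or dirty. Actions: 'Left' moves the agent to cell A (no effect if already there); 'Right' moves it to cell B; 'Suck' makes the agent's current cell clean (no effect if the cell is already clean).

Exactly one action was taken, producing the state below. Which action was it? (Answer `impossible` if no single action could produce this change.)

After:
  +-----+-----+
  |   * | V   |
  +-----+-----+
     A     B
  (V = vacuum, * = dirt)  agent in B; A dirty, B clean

try  Left: <A|dirty|clean>
try Right: <B|dirty|clean>  ← match
try  Suck: <A|clean|clean>

Right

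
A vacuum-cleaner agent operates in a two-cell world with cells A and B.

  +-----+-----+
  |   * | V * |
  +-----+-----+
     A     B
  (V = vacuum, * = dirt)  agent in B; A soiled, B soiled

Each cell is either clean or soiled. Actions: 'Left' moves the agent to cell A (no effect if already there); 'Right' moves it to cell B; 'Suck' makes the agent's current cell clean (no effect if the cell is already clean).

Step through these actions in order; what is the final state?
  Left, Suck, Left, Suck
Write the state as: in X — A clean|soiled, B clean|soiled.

in A — A clean, B soiled

t=1 Left ⇒ in A — A soiled, B soiled
t=2 Suck ⇒ in A — A clean, B soiled
t=3 Left ⇒ in A — A clean, B soiled
t=4 Suck ⇒ in A — A clean, B soiled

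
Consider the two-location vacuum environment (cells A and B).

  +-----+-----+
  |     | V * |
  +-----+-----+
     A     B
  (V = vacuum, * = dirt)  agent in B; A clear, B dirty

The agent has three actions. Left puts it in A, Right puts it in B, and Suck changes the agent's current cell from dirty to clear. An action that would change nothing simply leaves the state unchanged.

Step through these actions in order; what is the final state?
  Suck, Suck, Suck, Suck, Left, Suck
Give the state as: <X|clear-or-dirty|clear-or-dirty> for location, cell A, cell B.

<A|clear|clear>

t=1 Suck ⇒ <B|clear|clear>
t=2 Suck ⇒ <B|clear|clear>
t=3 Suck ⇒ <B|clear|clear>
t=4 Suck ⇒ <B|clear|clear>
t=5 Left ⇒ <A|clear|clear>
t=6 Suck ⇒ <A|clear|clear>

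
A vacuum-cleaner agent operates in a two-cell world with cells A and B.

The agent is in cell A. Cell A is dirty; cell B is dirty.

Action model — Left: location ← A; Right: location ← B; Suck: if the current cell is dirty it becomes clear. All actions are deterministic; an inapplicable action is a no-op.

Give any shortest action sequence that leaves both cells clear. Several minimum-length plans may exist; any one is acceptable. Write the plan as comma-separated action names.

1. Suck → in A — A clear, B dirty
2. Right → in B — A clear, B dirty
3. Suck → in B — A clear, B clear
min 3: Suck A + move + Suck B

Suck, Right, Suck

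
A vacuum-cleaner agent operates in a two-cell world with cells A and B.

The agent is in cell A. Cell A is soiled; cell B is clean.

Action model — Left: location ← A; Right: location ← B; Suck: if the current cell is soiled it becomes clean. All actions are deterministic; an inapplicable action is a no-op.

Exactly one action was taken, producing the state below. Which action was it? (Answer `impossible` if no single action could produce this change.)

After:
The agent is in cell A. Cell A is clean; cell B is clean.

Suck

try  Left: in A — A soiled, B clean
try Right: in B — A soiled, B clean
try  Suck: in A — A clean, B clean  ← match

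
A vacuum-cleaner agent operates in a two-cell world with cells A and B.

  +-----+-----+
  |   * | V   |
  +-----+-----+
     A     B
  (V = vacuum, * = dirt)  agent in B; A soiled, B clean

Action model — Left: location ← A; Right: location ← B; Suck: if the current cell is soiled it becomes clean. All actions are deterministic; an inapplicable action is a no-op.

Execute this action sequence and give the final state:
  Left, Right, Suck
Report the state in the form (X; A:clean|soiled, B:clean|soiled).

Left (#1): (A; A:soiled, B:clean)
Right (#2): (B; A:soiled, B:clean)
Suck (#3): (B; A:soiled, B:clean)

(B; A:soiled, B:clean)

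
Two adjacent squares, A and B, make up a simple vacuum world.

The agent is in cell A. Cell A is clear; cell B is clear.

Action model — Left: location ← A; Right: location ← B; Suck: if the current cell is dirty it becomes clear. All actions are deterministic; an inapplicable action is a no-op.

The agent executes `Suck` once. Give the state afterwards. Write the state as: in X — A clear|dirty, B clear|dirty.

in A — A clear, B clear

start: in A — A clear, B clear
Suck (#1): in A — A clear, B clear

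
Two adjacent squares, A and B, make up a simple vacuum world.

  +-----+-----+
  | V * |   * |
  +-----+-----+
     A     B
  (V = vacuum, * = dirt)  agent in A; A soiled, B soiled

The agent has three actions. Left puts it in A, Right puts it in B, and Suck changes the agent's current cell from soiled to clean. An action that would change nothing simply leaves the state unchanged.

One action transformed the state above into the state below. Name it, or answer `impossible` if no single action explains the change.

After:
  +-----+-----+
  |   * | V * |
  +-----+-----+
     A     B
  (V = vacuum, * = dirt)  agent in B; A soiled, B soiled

try  Left: in A — A soiled, B soiled
try Right: in B — A soiled, B soiled  ← match
try  Suck: in A — A clean, B soiled

Right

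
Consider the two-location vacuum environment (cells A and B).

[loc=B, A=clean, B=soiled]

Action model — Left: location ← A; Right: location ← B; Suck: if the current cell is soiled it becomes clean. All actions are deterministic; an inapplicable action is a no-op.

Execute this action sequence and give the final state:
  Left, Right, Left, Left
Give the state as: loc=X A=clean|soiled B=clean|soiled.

[1] after Left: loc=A A=clean B=soiled
[2] after Right: loc=B A=clean B=soiled
[3] after Left: loc=A A=clean B=soiled
[4] after Left: loc=A A=clean B=soiled

loc=A A=clean B=soiled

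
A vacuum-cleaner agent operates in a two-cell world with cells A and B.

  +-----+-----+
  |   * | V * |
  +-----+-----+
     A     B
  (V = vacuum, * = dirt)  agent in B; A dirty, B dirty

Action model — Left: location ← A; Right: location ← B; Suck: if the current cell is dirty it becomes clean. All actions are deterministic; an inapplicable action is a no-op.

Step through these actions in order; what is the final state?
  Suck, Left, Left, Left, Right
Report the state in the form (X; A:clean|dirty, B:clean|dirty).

1. Suck → (B; A:dirty, B:clean)
2. Left → (A; A:dirty, B:clean)
3. Left → (A; A:dirty, B:clean)
4. Left → (A; A:dirty, B:clean)
5. Right → (B; A:dirty, B:clean)

(B; A:dirty, B:clean)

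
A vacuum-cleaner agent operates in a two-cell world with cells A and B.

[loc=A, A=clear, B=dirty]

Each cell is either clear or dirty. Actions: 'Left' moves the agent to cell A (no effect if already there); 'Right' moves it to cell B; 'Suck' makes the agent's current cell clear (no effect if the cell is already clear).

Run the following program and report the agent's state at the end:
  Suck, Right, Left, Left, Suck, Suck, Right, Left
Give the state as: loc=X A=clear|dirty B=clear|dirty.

loc=A A=clear B=dirty

[1] after Suck: loc=A A=clear B=dirty
[2] after Right: loc=B A=clear B=dirty
[3] after Left: loc=A A=clear B=dirty
[4] after Left: loc=A A=clear B=dirty
[5] after Suck: loc=A A=clear B=dirty
[6] after Suck: loc=A A=clear B=dirty
[7] after Right: loc=B A=clear B=dirty
[8] after Left: loc=A A=clear B=dirty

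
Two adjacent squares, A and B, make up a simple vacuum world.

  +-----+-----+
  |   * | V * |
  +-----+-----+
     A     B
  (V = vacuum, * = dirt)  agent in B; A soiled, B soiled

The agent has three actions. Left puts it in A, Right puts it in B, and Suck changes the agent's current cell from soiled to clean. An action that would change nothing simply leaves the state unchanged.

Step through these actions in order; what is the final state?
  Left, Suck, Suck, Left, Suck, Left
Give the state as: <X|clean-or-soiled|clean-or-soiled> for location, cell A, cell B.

<A|clean|soiled>

Left (#1): <A|soiled|soiled>
Suck (#2): <A|clean|soiled>
Suck (#3): <A|clean|soiled>
Left (#4): <A|clean|soiled>
Suck (#5): <A|clean|soiled>
Left (#6): <A|clean|soiled>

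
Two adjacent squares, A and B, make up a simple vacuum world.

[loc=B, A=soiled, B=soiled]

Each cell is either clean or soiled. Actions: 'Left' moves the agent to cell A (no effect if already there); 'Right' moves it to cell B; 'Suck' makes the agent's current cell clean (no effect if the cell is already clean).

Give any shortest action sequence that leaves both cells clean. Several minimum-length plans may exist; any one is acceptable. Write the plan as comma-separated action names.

t=1 Suck ⇒ in B — A soiled, B clean
t=2 Left ⇒ in A — A soiled, B clean
t=3 Suck ⇒ in A — A clean, B clean
min 3: Suck B + move + Suck A

Suck, Left, Suck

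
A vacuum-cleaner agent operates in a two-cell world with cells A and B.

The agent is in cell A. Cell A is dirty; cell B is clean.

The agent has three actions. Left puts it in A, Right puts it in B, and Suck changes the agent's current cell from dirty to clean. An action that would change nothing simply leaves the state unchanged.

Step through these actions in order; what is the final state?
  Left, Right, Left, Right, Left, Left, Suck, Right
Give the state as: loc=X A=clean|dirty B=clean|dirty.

loc=B A=clean B=clean

1) do Left; now loc=A A=dirty B=clean
2) do Right; now loc=B A=dirty B=clean
3) do Left; now loc=A A=dirty B=clean
4) do Right; now loc=B A=dirty B=clean
5) do Left; now loc=A A=dirty B=clean
6) do Left; now loc=A A=dirty B=clean
7) do Suck; now loc=A A=clean B=clean
8) do Right; now loc=B A=clean B=clean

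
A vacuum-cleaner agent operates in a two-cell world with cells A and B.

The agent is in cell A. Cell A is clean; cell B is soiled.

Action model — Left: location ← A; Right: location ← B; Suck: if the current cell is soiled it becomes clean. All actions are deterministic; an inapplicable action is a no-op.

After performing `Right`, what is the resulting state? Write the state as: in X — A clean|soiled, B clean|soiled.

start: in A — A clean, B soiled
1) do Right; now in B — A clean, B soiled

in B — A clean, B soiled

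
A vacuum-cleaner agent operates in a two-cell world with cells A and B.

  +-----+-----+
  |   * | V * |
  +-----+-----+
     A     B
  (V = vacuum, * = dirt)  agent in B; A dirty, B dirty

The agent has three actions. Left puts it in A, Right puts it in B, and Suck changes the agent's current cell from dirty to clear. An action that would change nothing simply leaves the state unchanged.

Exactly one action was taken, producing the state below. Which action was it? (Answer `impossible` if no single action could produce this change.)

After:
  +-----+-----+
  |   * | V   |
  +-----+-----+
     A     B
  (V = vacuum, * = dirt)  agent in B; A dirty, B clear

Suck

try  Left: (A; A:dirty, B:dirty)
try Right: (B; A:dirty, B:dirty)
try  Suck: (B; A:dirty, B:clear)  ← match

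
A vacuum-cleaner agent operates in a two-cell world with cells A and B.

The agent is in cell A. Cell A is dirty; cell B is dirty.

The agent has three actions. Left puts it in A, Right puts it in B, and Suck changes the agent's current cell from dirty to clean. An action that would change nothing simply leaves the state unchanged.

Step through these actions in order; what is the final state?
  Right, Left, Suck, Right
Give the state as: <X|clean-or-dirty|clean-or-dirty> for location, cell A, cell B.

1. Right → <B|dirty|dirty>
2. Left → <A|dirty|dirty>
3. Suck → <A|clean|dirty>
4. Right → <B|clean|dirty>

<B|clean|dirty>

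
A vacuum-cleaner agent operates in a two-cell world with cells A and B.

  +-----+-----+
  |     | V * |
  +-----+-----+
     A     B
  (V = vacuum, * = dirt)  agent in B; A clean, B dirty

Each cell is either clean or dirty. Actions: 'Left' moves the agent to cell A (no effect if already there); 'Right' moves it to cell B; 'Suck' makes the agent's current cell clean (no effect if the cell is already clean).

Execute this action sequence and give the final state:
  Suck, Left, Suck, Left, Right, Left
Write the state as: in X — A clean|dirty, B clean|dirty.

in A — A clean, B clean

Suck (#1): in B — A clean, B clean
Left (#2): in A — A clean, B clean
Suck (#3): in A — A clean, B clean
Left (#4): in A — A clean, B clean
Right (#5): in B — A clean, B clean
Left (#6): in A — A clean, B clean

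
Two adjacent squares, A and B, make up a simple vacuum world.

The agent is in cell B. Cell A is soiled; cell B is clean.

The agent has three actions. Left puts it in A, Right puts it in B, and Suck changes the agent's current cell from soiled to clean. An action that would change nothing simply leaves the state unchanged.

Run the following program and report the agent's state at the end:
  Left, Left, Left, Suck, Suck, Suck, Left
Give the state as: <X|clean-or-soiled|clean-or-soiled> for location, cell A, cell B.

step 1/7 (Left): <A|soiled|clean>
step 2/7 (Left): <A|soiled|clean>
step 3/7 (Left): <A|soiled|clean>
step 4/7 (Suck): <A|clean|clean>
step 5/7 (Suck): <A|clean|clean>
step 6/7 (Suck): <A|clean|clean>
step 7/7 (Left): <A|clean|clean>

<A|clean|clean>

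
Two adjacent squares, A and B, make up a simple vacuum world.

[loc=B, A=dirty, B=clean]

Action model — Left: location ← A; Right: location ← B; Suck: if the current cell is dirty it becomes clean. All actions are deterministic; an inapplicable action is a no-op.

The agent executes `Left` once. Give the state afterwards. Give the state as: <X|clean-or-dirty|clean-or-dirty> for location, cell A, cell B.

<A|dirty|clean>

start: <B|dirty|clean>
t=1 Left ⇒ <A|dirty|clean>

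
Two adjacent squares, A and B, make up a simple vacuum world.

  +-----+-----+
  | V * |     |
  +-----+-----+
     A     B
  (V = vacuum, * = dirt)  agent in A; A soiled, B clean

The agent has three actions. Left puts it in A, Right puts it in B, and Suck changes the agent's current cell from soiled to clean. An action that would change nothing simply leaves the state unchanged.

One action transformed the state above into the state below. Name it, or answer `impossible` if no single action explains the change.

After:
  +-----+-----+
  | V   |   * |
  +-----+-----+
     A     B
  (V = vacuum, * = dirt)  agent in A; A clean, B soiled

try  Left: in A — A soiled, B clean
try Right: in B — A soiled, B clean
try  Suck: in A — A clean, B clean
no single action produces the after-state

impossible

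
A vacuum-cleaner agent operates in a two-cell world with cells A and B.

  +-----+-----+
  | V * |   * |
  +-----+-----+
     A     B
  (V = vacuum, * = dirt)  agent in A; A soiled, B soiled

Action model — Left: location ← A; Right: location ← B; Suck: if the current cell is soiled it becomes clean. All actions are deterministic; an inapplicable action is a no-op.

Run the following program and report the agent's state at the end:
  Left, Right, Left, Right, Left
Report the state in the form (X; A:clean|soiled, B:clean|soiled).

step 1/5 (Left): (A; A:soiled, B:soiled)
step 2/5 (Right): (B; A:soiled, B:soiled)
step 3/5 (Left): (A; A:soiled, B:soiled)
step 4/5 (Right): (B; A:soiled, B:soiled)
step 5/5 (Left): (A; A:soiled, B:soiled)

(A; A:soiled, B:soiled)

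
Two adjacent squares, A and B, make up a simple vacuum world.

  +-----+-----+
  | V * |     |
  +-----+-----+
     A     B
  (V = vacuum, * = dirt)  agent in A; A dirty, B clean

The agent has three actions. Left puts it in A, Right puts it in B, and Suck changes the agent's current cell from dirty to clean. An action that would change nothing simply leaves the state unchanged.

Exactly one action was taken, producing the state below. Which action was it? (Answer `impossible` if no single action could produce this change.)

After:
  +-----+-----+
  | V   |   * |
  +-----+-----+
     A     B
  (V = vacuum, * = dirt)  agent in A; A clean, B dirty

impossible

try  Left: in A — A dirty, B clean
try Right: in B — A dirty, B clean
try  Suck: in A — A clean, B clean
no single action produces the after-state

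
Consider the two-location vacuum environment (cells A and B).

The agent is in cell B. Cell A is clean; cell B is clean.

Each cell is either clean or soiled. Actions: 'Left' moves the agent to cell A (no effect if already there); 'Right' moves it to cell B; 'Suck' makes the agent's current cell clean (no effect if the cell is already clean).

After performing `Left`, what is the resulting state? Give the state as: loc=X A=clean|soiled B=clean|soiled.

start: loc=B A=clean B=clean
[1] after Left: loc=A A=clean B=clean

loc=A A=clean B=clean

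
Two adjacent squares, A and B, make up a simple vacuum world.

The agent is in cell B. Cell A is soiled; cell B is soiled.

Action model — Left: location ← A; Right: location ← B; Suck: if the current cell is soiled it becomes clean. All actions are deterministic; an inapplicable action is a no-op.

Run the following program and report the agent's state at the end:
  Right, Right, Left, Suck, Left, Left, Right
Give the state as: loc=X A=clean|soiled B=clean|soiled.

1. Right → loc=B A=soiled B=soiled
2. Right → loc=B A=soiled B=soiled
3. Left → loc=A A=soiled B=soiled
4. Suck → loc=A A=clean B=soiled
5. Left → loc=A A=clean B=soiled
6. Left → loc=A A=clean B=soiled
7. Right → loc=B A=clean B=soiled

loc=B A=clean B=soiled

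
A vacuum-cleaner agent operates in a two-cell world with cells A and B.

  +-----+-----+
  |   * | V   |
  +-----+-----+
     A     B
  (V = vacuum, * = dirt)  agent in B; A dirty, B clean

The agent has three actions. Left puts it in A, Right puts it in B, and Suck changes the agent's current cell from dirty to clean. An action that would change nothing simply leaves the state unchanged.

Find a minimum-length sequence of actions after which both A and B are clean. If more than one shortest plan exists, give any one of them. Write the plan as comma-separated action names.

Left, Suck

[1] after Left: in A — A dirty, B clean
[2] after Suck: in A — A clean, B clean
min 2: go A then Suck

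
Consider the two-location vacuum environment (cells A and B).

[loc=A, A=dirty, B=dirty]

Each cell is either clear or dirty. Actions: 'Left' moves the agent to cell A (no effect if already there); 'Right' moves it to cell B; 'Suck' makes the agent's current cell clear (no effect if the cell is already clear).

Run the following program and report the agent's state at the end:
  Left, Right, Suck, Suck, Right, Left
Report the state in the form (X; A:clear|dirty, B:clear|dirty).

[1] after Left: (A; A:dirty, B:dirty)
[2] after Right: (B; A:dirty, B:dirty)
[3] after Suck: (B; A:dirty, B:clear)
[4] after Suck: (B; A:dirty, B:clear)
[5] after Right: (B; A:dirty, B:clear)
[6] after Left: (A; A:dirty, B:clear)

(A; A:dirty, B:clear)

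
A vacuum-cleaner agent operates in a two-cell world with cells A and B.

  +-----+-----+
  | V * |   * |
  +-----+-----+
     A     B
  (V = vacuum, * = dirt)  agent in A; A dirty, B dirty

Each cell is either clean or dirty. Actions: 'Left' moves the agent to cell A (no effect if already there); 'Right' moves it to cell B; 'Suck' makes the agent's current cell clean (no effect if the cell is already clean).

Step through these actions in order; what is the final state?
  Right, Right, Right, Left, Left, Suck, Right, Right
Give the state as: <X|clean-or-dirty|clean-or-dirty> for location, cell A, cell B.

1) do Right; now <B|dirty|dirty>
2) do Right; now <B|dirty|dirty>
3) do Right; now <B|dirty|dirty>
4) do Left; now <A|dirty|dirty>
5) do Left; now <A|dirty|dirty>
6) do Suck; now <A|clean|dirty>
7) do Right; now <B|clean|dirty>
8) do Right; now <B|clean|dirty>

<B|clean|dirty>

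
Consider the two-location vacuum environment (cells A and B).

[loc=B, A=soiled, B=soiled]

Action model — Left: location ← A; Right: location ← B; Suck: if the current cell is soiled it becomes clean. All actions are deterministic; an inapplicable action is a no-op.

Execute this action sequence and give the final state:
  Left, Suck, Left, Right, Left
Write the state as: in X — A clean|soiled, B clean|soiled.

in A — A clean, B soiled

t=1 Left ⇒ in A — A soiled, B soiled
t=2 Suck ⇒ in A — A clean, B soiled
t=3 Left ⇒ in A — A clean, B soiled
t=4 Right ⇒ in B — A clean, B soiled
t=5 Left ⇒ in A — A clean, B soiled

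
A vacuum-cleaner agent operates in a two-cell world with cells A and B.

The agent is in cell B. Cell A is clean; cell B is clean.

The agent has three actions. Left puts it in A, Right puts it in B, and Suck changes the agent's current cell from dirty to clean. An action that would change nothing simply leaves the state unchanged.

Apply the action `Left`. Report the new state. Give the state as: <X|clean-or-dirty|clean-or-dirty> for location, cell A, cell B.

start: <B|clean|clean>
t=1 Left ⇒ <A|clean|clean>

<A|clean|clean>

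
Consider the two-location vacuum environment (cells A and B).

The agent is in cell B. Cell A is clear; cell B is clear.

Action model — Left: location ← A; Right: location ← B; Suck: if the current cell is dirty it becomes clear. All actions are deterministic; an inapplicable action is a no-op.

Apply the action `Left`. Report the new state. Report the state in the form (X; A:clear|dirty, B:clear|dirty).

start: (B; A:clear, B:clear)
Left (#1): (A; A:clear, B:clear)

(A; A:clear, B:clear)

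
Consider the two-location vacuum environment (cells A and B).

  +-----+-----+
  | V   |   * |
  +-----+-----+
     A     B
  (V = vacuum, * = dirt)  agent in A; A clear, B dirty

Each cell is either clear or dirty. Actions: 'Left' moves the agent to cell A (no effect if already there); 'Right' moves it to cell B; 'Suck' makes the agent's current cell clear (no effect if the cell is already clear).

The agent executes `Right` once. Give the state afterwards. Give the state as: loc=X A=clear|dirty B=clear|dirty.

loc=B A=clear B=dirty

start: loc=A A=clear B=dirty
1. Right → loc=B A=clear B=dirty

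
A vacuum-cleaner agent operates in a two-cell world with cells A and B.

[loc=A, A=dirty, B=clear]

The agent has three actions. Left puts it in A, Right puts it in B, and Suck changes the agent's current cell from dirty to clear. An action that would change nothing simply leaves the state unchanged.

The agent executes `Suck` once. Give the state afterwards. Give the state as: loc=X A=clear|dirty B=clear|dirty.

start: loc=A A=dirty B=clear
Suck (#1): loc=A A=clear B=clear

loc=A A=clear B=clear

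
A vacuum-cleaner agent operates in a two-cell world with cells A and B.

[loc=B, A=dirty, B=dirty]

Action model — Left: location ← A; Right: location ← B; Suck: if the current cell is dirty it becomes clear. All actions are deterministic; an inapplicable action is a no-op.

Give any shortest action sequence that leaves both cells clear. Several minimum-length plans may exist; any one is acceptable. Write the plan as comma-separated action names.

[1] after Suck: in B — A dirty, B clear
[2] after Left: in A — A dirty, B clear
[3] after Suck: in A — A clear, B clear
min 3: Suck B + move + Suck A

Suck, Left, Suck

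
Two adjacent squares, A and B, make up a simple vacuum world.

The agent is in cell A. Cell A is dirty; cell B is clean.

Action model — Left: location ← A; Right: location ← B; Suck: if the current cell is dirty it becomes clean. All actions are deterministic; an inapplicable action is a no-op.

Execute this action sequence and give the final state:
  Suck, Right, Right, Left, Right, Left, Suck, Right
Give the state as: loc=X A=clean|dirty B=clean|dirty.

loc=B A=clean B=clean

Suck (#1): loc=A A=clean B=clean
Right (#2): loc=B A=clean B=clean
Right (#3): loc=B A=clean B=clean
Left (#4): loc=A A=clean B=clean
Right (#5): loc=B A=clean B=clean
Left (#6): loc=A A=clean B=clean
Suck (#7): loc=A A=clean B=clean
Right (#8): loc=B A=clean B=clean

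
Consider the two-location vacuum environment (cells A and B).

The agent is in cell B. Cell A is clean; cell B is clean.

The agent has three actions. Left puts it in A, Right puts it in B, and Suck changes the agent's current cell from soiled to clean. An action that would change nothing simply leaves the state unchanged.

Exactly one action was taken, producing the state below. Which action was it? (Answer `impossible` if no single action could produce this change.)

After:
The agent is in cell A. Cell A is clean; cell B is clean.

try  Left: <A|clean|clean>  ← match
try Right: <B|clean|clean>
try  Suck: <B|clean|clean>

Left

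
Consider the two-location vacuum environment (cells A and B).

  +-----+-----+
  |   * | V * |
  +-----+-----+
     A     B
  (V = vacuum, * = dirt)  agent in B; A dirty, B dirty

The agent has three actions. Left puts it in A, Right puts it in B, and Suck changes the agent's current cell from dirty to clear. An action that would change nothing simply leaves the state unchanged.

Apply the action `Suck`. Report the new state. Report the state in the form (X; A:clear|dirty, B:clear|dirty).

start: (B; A:dirty, B:dirty)
t=1 Suck ⇒ (B; A:dirty, B:clear)

(B; A:dirty, B:clear)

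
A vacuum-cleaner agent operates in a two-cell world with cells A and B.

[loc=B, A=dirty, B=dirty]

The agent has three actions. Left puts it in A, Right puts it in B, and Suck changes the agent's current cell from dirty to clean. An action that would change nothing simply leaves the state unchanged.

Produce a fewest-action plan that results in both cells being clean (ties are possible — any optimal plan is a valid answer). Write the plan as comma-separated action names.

Suck, Left, Suck

t=1 Suck ⇒ <B|dirty|clean>
t=2 Left ⇒ <A|dirty|clean>
t=3 Suck ⇒ <A|clean|clean>
min 3: Suck B + move + Suck A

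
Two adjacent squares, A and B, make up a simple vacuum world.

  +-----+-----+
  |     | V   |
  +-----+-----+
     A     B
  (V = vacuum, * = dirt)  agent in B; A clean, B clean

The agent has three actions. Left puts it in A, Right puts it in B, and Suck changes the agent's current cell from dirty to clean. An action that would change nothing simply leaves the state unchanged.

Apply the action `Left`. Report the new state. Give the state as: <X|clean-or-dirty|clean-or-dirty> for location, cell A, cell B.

<A|clean|clean>

start: <B|clean|clean>
Left (#1): <A|clean|clean>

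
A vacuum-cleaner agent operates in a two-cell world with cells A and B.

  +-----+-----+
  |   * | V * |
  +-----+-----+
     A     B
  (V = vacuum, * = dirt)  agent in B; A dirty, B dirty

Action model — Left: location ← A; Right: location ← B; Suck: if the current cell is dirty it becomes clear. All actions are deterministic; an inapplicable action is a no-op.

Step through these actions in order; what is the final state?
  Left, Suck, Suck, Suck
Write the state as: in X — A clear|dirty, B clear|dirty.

[1] after Left: in A — A dirty, B dirty
[2] after Suck: in A — A clear, B dirty
[3] after Suck: in A — A clear, B dirty
[4] after Suck: in A — A clear, B dirty

in A — A clear, B dirty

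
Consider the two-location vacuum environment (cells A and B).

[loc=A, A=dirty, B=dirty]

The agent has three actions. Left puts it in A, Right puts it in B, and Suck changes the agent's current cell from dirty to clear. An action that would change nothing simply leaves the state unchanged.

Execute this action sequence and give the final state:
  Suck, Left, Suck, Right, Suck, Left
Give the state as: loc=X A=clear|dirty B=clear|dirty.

Suck (#1): loc=A A=clear B=dirty
Left (#2): loc=A A=clear B=dirty
Suck (#3): loc=A A=clear B=dirty
Right (#4): loc=B A=clear B=dirty
Suck (#5): loc=B A=clear B=clear
Left (#6): loc=A A=clear B=clear

loc=A A=clear B=clear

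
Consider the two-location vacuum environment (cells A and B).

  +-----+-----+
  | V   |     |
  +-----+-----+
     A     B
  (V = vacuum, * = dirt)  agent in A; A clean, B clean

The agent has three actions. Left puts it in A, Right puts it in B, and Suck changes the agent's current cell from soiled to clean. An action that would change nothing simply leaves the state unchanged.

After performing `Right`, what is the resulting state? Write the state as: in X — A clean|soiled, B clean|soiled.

in B — A clean, B clean

start: in A — A clean, B clean
t=1 Right ⇒ in B — A clean, B clean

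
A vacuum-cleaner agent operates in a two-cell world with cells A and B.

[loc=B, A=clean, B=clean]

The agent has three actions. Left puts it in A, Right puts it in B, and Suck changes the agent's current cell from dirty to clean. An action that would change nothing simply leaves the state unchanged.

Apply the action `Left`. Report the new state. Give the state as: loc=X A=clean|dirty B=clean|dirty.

loc=A A=clean B=clean

start: loc=B A=clean B=clean
step 1/1 (Left): loc=A A=clean B=clean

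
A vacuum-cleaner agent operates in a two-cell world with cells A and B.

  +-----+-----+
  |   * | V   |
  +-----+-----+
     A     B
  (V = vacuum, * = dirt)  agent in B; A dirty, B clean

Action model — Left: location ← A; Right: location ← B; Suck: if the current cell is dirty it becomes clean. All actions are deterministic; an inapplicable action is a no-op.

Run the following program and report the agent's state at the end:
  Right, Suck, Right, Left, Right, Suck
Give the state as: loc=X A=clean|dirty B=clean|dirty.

1) do Right; now loc=B A=dirty B=clean
2) do Suck; now loc=B A=dirty B=clean
3) do Right; now loc=B A=dirty B=clean
4) do Left; now loc=A A=dirty B=clean
5) do Right; now loc=B A=dirty B=clean
6) do Suck; now loc=B A=dirty B=clean

loc=B A=dirty B=clean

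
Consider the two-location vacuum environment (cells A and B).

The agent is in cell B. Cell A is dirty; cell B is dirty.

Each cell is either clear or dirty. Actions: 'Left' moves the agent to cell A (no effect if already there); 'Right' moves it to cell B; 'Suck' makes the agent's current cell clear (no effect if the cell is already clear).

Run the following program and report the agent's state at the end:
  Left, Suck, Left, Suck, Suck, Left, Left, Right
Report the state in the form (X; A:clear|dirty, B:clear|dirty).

(B; A:clear, B:dirty)

1. Left → (A; A:dirty, B:dirty)
2. Suck → (A; A:clear, B:dirty)
3. Left → (A; A:clear, B:dirty)
4. Suck → (A; A:clear, B:dirty)
5. Suck → (A; A:clear, B:dirty)
6. Left → (A; A:clear, B:dirty)
7. Left → (A; A:clear, B:dirty)
8. Right → (B; A:clear, B:dirty)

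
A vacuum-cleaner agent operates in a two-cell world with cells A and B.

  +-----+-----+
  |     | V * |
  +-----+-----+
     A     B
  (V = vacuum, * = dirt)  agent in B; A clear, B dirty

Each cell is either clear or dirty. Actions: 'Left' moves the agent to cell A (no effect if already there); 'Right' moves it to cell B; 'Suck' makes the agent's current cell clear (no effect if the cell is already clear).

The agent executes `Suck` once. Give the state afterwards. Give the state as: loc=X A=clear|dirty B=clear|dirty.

start: loc=B A=clear B=dirty
[1] after Suck: loc=B A=clear B=clear

loc=B A=clear B=clear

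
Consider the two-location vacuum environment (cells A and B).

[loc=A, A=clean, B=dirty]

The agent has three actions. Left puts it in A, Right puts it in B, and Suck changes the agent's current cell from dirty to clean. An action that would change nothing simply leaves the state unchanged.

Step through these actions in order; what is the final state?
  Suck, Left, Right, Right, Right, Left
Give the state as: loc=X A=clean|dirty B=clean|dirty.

loc=A A=clean B=dirty

1) do Suck; now loc=A A=clean B=dirty
2) do Left; now loc=A A=clean B=dirty
3) do Right; now loc=B A=clean B=dirty
4) do Right; now loc=B A=clean B=dirty
5) do Right; now loc=B A=clean B=dirty
6) do Left; now loc=A A=clean B=dirty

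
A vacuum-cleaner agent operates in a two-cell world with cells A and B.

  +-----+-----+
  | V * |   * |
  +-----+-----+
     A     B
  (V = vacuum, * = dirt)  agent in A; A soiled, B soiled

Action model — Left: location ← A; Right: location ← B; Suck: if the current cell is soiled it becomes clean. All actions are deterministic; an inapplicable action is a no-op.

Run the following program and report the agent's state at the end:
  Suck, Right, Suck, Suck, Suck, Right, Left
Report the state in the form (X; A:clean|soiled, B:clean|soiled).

1) do Suck; now (A; A:clean, B:soiled)
2) do Right; now (B; A:clean, B:soiled)
3) do Suck; now (B; A:clean, B:clean)
4) do Suck; now (B; A:clean, B:clean)
5) do Suck; now (B; A:clean, B:clean)
6) do Right; now (B; A:clean, B:clean)
7) do Left; now (A; A:clean, B:clean)

(A; A:clean, B:clean)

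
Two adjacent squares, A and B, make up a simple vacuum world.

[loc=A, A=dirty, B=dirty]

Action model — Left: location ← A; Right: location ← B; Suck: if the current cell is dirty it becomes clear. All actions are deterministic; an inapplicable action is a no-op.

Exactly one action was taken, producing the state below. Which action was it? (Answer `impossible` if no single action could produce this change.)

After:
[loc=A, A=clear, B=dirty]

Suck

try  Left: <A|dirty|dirty>
try Right: <B|dirty|dirty>
try  Suck: <A|clear|dirty>  ← match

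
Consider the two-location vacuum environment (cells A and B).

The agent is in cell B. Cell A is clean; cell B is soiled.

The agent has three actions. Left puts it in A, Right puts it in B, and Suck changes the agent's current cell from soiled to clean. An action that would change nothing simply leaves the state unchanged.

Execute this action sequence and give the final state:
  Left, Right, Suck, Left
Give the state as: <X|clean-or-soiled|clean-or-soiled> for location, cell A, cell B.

1) do Left; now <A|clean|soiled>
2) do Right; now <B|clean|soiled>
3) do Suck; now <B|clean|clean>
4) do Left; now <A|clean|clean>

<A|clean|clean>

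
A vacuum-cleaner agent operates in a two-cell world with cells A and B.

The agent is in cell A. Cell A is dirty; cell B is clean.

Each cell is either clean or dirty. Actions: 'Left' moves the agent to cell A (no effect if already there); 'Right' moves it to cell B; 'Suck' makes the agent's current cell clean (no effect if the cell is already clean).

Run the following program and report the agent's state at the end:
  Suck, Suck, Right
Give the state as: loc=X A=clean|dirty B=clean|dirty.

t=1 Suck ⇒ loc=A A=clean B=clean
t=2 Suck ⇒ loc=A A=clean B=clean
t=3 Right ⇒ loc=B A=clean B=clean

loc=B A=clean B=clean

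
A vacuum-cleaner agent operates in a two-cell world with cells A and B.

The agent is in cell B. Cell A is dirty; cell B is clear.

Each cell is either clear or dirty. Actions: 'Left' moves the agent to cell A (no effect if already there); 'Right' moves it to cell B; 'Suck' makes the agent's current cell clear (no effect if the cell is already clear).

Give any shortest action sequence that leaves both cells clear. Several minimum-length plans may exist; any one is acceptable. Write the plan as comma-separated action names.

Left, Suck

step 1/2 (Left): (A; A:dirty, B:clear)
step 2/2 (Suck): (A; A:clear, B:clear)
min 2: go A then Suck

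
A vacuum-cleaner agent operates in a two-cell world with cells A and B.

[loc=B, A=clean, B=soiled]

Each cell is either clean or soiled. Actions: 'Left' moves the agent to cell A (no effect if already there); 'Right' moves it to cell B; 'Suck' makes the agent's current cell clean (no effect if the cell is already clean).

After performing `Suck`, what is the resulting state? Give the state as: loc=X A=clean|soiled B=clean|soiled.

start: loc=B A=clean B=soiled
Suck (#1): loc=B A=clean B=clean

loc=B A=clean B=clean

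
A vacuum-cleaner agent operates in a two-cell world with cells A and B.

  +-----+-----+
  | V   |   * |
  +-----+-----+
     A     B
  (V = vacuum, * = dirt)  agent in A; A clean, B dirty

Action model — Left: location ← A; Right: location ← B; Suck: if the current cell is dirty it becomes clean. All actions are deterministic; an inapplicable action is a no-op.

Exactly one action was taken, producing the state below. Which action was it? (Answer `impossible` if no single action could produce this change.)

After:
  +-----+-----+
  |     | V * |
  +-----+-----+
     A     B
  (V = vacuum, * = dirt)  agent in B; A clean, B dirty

try  Left: in A — A clean, B dirty
try Right: in B — A clean, B dirty  ← match
try  Suck: in A — A clean, B dirty

Right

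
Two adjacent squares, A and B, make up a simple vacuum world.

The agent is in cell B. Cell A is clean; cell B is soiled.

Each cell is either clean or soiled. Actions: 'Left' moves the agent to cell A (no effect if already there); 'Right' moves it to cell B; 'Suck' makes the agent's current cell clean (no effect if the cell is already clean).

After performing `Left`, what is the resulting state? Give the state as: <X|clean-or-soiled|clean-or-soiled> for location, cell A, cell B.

start: <B|clean|soiled>
1. Left → <A|clean|soiled>

<A|clean|soiled>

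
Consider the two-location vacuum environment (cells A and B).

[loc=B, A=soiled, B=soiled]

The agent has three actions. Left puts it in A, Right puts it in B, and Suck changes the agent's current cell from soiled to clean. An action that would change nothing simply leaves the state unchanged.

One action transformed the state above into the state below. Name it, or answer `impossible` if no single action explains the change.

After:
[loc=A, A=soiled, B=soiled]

try  Left: loc=A A=soiled B=soiled  ← match
try Right: loc=B A=soiled B=soiled
try  Suck: loc=B A=soiled B=clean

Left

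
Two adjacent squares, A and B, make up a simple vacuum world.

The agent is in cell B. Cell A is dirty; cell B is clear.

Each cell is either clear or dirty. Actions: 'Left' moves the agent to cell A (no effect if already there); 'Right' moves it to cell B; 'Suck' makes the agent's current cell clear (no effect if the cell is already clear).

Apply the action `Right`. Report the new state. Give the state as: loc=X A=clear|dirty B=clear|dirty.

loc=B A=dirty B=clear

start: loc=B A=dirty B=clear
1. Right → loc=B A=dirty B=clear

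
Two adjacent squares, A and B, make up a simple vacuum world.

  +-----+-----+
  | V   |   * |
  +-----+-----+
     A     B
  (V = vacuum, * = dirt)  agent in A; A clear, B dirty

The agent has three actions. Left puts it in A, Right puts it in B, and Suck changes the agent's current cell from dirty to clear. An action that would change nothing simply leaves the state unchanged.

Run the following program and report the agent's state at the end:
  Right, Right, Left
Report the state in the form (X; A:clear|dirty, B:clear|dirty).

Right (#1): (B; A:clear, B:dirty)
Right (#2): (B; A:clear, B:dirty)
Left (#3): (A; A:clear, B:dirty)

(A; A:clear, B:dirty)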